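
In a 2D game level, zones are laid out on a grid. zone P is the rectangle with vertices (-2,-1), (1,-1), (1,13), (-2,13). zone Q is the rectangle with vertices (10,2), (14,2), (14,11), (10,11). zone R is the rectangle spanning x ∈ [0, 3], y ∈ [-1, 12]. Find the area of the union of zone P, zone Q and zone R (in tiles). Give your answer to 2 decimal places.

By inclusion–exclusion:
Individual areas: |zone P| = 42, |zone Q| = 36, |zone R| = 39.
|zone P∩zone Q| = 0 (no overlap).
|zone P∩zone R|: x∈[0,1], y∈[-1,12] → 1·13 = 13.
|zone Q∩zone R| = 0 (no overlap).
|zone P∩zone Q∩zone R| = 0.
|zone P ∪ zone Q ∪ zone R| = 117 − 13 + 0 = 104.00.

104.00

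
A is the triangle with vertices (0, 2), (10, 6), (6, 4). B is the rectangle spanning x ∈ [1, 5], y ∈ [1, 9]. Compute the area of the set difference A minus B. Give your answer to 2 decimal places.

|A| = 2, |A∩B| = 0.8.
|A ∖ B| = |A| − |A∩B| = 2 − 0.8 = 1.20.

1.20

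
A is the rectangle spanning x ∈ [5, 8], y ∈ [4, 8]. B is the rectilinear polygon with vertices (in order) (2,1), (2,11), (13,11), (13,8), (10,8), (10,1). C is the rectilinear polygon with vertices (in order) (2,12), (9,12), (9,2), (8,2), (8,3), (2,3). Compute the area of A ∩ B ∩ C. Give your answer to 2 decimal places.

12.00

The intersection is the polygon with vertices (5,8), (8,8), (8,4), (5,4).
By the shoelace formula its area is 12.00.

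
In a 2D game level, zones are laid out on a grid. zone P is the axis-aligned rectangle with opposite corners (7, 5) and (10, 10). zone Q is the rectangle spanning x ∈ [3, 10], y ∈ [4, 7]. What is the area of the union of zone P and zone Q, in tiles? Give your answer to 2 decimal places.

By inclusion–exclusion:
Individual areas: |zone P| = 15, |zone Q| = 21.
|zone P∩zone Q|: x∈[7,10], y∈[5,7] → 3·2 = 6.
|zone P ∪ zone Q| = 36 − 6 = 30.00.

30.00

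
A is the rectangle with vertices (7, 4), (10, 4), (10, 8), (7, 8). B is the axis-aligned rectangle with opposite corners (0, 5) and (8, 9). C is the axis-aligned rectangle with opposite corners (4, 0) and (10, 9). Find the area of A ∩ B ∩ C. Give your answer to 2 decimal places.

The intersection is the polygon with vertices (8,8), (8,5), (7,5), (7,8).
By the shoelace formula its area is 3.00.

3.00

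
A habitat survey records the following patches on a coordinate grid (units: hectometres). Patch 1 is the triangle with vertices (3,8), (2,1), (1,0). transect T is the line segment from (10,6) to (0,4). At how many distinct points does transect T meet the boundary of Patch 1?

2

The segment meets the boundary at (2.105,4.421), (2.5,4.5).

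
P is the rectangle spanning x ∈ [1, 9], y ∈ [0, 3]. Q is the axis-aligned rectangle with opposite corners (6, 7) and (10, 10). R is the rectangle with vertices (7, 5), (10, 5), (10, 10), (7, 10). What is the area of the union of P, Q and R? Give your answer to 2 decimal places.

By inclusion–exclusion:
Individual areas: |P| = 24, |Q| = 12, |R| = 15.
|P∩Q| = 0 (no overlap).
|P∩R| = 0 (no overlap).
|Q∩R|: x∈[7,10], y∈[7,10] → 3·3 = 9.
|P∩Q∩R| = 0.
|P ∪ Q ∪ R| = 51 − 9 + 0 = 42.00.

42.00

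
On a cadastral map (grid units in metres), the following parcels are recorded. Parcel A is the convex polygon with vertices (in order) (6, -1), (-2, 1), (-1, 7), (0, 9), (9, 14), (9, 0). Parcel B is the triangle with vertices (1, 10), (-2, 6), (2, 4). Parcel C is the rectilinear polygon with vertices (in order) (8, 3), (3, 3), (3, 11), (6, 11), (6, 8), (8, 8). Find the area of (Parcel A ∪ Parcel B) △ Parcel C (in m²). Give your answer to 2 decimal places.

|Parcel A ∪ Parcel B| = 117.969.
|(Parcel A ∪ Parcel B) ∩ Parcel C| = 33.9.
|(Parcel A ∪ Parcel B) △ Parcel C| = 117.969 + 34 − 67.8 = 84.17.

84.17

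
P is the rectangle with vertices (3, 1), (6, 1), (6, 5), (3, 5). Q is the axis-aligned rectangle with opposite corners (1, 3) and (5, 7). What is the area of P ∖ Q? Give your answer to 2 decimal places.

8.00

|P∩Q|: x∈[3,5], y∈[3,5] → 2·2 = 4.
|P| = 12.
|P ∖ Q| = |P| − |P∩Q| = 12 − 4 = 8.00.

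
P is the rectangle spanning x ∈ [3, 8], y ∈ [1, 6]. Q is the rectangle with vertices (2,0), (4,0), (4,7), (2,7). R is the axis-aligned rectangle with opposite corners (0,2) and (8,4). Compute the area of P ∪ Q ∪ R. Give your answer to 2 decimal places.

By inclusion–exclusion:
Individual areas: |P| = 25, |Q| = 14, |R| = 16.
|P∩Q|: x∈[3,4], y∈[1,6] → 1·5 = 5.
|P∩R|: x∈[3,8], y∈[2,4] → 5·2 = 10.
|Q∩R|: x∈[2,4], y∈[2,4] → 2·2 = 4.
|P∩Q∩R| = 2.
|P ∪ Q ∪ R| = 55 − 19 + 2 = 38.00.

38.00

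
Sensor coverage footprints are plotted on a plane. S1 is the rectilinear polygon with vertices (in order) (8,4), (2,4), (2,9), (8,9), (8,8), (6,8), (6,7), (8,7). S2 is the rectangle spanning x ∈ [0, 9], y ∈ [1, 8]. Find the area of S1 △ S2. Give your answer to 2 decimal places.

47.00

|S1| = 28, |S2| = 63, |S1∩S2| = 22.
|S1 △ S2| = |S1| + |S2| − 2·|S1∩S2| = 28 + 63 − 44 = 47.00.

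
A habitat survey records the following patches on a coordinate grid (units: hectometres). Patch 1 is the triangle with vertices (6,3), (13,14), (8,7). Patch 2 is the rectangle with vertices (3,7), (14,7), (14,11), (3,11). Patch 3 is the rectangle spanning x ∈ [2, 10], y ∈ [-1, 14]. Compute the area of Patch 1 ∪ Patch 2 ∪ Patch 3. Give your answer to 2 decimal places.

By inclusion–exclusion:
Individual areas: |Patch 1| = 3, |Patch 2| = 44, |Patch 3| = 120.
|Patch 1∩Patch 2| = 1.5584.
|Patch 1∩Patch 3| = 2.2286.
|Patch 2∩Patch 3|: x∈[3,10], y∈[7,11] → 7·4 = 28.
|Patch 1∩Patch 2∩Patch 3| = 1.1377.
|Patch 1 ∪ Patch 2 ∪ Patch 3| = 167 − 31.787 + 1.1377 = 136.35.

136.35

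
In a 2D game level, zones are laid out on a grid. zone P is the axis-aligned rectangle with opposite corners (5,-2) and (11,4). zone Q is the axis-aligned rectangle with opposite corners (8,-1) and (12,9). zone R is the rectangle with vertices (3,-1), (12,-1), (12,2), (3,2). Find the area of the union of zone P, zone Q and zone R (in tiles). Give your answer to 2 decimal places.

By inclusion–exclusion:
Individual areas: |zone P| = 36, |zone Q| = 40, |zone R| = 27.
|zone P∩zone Q|: x∈[8,11], y∈[-1,4] → 3·5 = 15.
|zone P∩zone R|: x∈[5,11], y∈[-1,2] → 6·3 = 18.
|zone Q∩zone R|: x∈[8,12], y∈[-1,2] → 4·3 = 12.
|zone P∩zone Q∩zone R| = 9.
|zone P ∪ zone Q ∪ zone R| = 103 − 45 + 9 = 67.00.

67.00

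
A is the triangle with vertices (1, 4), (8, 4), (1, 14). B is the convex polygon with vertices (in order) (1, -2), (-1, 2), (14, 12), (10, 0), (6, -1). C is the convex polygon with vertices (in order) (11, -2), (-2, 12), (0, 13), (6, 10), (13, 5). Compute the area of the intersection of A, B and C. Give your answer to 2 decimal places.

The intersection is the polygon with vertices (5.429,4), (4.118,5.412), (6.091,6.727), (8,4).
By the shoelace formula its area is 5.76.

5.76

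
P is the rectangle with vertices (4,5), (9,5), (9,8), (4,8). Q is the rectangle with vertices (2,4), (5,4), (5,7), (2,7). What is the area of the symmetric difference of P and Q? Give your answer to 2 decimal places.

20.00

|P∩Q|: x∈[4,5], y∈[5,7] → 1·2 = 2.
|P △ Q| = |P| + |Q| − 2·|P∩Q| = 15 + 9 − 4 = 20.00.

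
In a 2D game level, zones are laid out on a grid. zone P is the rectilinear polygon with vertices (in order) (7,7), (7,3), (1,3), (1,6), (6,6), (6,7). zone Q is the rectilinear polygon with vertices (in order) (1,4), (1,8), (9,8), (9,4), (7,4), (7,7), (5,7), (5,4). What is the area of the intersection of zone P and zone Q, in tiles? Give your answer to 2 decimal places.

8.00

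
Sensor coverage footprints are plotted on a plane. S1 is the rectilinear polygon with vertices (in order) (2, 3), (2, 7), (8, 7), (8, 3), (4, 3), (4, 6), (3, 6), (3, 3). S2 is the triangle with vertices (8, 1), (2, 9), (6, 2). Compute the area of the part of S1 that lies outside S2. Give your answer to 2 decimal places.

18.21

|S1| = 21, |S1∩S2| = 2.7857.
|S1 ∖ S2| = |S1| − |S1∩S2| = 21 − 2.7857 = 18.21.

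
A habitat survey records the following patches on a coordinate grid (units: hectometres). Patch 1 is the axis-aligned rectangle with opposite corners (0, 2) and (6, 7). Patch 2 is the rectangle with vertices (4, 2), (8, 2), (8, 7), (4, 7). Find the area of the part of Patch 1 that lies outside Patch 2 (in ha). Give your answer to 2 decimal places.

|Patch 1∩Patch 2|: x∈[4,6], y∈[2,7] → 2·5 = 10.
|Patch 1| = 30.
|Patch 1 ∖ Patch 2| = |Patch 1| − |Patch 1∩Patch 2| = 30 − 10 = 20.00.

20.00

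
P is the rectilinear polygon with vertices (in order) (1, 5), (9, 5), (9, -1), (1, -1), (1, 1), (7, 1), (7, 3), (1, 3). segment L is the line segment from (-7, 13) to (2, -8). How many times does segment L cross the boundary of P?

0

The segment lies entirely outside P and never meets its boundary.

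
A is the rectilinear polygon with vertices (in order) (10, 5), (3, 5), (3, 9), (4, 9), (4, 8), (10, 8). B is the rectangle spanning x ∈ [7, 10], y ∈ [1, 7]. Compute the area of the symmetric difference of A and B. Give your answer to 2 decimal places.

|A| = 22, |B| = 18, |A∩B| = 6.
|A △ B| = |A| + |B| − 2·|A∩B| = 22 + 18 − 12 = 28.00.

28.00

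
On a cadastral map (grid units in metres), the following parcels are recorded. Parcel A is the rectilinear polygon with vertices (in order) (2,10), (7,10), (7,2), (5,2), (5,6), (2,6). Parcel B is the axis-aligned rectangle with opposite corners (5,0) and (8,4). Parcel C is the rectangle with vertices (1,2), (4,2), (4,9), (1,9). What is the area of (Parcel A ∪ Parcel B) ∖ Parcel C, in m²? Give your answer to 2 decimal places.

|Parcel A ∪ Parcel B| = 36.
|(Parcel A ∪ Parcel B) ∩ Parcel C| = 6.
|(Parcel A ∪ Parcel B) ∖ Parcel C| = 36 − 6 = 30.00.

30.00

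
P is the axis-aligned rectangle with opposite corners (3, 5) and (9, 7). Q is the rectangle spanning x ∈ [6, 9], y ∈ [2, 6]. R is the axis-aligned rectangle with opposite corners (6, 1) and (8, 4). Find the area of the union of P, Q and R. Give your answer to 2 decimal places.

23.00

By inclusion–exclusion:
Individual areas: |P| = 12, |Q| = 12, |R| = 6.
|P∩Q|: x∈[6,9], y∈[5,6] → 3·1 = 3.
|P∩R| = 0 (no overlap).
|Q∩R|: x∈[6,8], y∈[2,4] → 2·2 = 4.
|P∩Q∩R| = 0.
|P ∪ Q ∪ R| = 30 − 7 + 0 = 23.00.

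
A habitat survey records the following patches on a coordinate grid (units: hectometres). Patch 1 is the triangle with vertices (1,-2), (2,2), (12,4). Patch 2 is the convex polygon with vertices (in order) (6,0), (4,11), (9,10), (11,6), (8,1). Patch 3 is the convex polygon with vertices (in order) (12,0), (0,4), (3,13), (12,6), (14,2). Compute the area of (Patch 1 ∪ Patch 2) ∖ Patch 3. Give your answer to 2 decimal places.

18.13

|Patch 1 ∪ Patch 2| = 59.55.
|(Patch 1 ∪ Patch 2) ∩ Patch 3| = 41.4231.
|(Patch 1 ∪ Patch 2) ∖ Patch 3| = 59.55 − 41.4231 = 18.13.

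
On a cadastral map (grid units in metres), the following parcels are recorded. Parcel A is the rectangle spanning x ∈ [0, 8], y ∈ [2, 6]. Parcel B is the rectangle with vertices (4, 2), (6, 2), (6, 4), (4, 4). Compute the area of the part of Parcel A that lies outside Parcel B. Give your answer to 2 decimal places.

|Parcel A∩Parcel B|: x∈[4,6], y∈[2,4] → 2·2 = 4.
|Parcel A| = 32.
|Parcel A ∖ Parcel B| = |Parcel A| − |Parcel A∩Parcel B| = 32 − 4 = 28.00.

28.00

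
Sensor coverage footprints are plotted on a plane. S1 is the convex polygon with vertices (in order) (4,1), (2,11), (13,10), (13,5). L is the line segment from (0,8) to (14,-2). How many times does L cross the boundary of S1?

The segment meets the boundary at (7.575,2.589), (3.033,5.833).

2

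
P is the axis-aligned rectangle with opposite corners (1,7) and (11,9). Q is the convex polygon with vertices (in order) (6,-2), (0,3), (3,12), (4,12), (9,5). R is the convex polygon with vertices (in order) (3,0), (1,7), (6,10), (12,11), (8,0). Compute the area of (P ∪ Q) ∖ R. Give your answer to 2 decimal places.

20.12

|P ∪ Q| = 79.119.
|(P ∪ Q) ∩ R| = 58.9979.
|(P ∪ Q) ∖ R| = 79.119 − 58.9979 = 20.12.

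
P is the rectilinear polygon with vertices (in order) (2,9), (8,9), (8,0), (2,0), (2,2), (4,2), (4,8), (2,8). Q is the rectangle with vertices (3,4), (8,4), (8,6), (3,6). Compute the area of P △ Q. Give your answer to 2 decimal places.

|P| = 42, |Q| = 10, |P∩Q| = 8.
|P △ Q| = |P| + |Q| − 2·|P∩Q| = 42 + 10 − 16 = 36.00.

36.00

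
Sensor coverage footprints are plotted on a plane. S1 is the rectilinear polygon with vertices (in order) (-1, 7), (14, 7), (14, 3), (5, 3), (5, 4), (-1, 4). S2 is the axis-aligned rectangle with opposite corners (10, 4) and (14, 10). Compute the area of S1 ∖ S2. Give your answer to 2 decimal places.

42.00

|S1| = 54, |S1∩S2| = 12.
|S1 ∖ S2| = |S1| − |S1∩S2| = 54 − 12 = 42.00.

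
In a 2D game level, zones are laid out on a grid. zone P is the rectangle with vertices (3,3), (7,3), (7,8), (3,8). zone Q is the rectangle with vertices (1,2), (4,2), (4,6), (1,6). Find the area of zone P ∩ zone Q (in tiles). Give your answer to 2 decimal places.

3.00

|zone P∩zone Q|: x∈[3,4], y∈[3,6] → 1·3 = 3.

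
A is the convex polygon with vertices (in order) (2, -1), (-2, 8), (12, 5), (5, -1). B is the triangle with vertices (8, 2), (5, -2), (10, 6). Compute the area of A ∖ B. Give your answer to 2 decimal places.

|A| = 66, |A∩B| = 1.6068.
|A ∖ B| = |A| − |A∩B| = 66 − 1.6068 = 64.39.

64.39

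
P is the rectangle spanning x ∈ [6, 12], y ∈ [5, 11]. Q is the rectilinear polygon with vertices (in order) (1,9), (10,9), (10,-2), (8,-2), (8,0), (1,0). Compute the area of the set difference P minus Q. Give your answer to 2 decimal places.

|P| = 36, |P∩Q| = 16.
|P ∖ Q| = |P| − |P∩Q| = 36 − 16 = 20.00.

20.00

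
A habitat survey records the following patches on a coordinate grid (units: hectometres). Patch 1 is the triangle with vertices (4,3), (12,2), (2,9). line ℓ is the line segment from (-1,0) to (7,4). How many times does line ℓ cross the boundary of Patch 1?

The segment meets the boundary at (4.8,2.9).

1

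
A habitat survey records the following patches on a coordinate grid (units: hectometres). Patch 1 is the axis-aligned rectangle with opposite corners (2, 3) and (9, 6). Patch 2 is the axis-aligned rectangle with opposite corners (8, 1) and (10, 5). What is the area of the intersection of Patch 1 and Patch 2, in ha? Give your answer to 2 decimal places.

|Patch 1∩Patch 2|: x∈[8,9], y∈[3,5] → 1·2 = 2.

2.00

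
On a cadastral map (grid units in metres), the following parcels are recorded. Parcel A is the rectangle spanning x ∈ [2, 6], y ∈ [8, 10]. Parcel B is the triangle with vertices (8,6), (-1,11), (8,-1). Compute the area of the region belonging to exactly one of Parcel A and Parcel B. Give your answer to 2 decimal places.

36.30

|Parcel A| = 8, |Parcel B| = 31.5, |Parcel A∩Parcel B| = 1.6.
|Parcel A △ Parcel B| = |Parcel A| + |Parcel B| − 2·|Parcel A∩Parcel B| = 8 + 31.5 − 3.2 = 36.30.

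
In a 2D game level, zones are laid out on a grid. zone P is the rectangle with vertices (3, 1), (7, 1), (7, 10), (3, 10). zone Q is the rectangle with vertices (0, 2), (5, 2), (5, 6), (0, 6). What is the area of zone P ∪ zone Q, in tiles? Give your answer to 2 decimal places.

By inclusion–exclusion:
Individual areas: |zone P| = 36, |zone Q| = 20.
|zone P∩zone Q|: x∈[3,5], y∈[2,6] → 2·4 = 8.
|zone P ∪ zone Q| = 56 − 8 = 48.00.

48.00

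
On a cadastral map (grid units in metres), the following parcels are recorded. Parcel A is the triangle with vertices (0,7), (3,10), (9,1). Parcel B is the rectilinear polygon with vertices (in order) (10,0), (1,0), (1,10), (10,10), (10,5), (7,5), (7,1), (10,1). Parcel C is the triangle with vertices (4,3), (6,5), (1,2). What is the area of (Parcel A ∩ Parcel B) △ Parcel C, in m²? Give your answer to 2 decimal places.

21.24

|Parcel A ∩ Parcel B| = 20.
|(Parcel A ∩ Parcel B) ∩ Parcel C| = 0.3789.
|(Parcel A ∩ Parcel B) △ Parcel C| = 20 + 2 − 0.7579 = 21.24.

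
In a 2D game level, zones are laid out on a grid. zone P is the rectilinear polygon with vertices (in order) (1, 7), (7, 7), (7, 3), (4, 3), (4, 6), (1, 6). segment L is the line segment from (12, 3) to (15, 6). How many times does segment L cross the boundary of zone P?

0

The segment lies entirely outside zone P and never meets its boundary.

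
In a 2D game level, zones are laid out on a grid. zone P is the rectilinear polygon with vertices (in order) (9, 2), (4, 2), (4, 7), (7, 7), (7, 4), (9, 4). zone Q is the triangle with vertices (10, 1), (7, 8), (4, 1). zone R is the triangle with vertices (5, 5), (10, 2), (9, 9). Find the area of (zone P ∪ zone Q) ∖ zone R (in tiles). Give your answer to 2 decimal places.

|zone P ∪ zone Q| = 28.5952.
|(zone P ∪ zone Q) ∩ zone R| = 8.2337.
|(zone P ∪ zone Q) ∖ zone R| = 28.5952 − 8.2337 = 20.36.

20.36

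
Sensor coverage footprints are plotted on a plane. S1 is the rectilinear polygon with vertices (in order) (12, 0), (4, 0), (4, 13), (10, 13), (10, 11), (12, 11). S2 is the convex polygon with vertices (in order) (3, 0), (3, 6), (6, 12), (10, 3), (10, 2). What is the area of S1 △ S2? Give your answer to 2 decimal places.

|S1| = 100, |S2| = 50, |S1∩S2| = 43.1429.
|S1 △ S2| = |S1| + |S2| − 2·|S1∩S2| = 100 + 50 − 86.2857 = 63.71.

63.71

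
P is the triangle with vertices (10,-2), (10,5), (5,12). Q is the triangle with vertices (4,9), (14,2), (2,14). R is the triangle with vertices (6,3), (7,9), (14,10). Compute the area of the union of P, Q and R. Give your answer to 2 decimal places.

43.92

By inclusion–exclusion:
Individual areas: |P| = 17.5, |Q| = 18, |R| = 20.5.
|P∩Q| = 5.5183.
|P∩R| = 5.7357.
|Q∩R| = 4.4283.
|P∩Q∩R| = 3.6016.
|P ∪ Q ∪ R| = 56 − 15.6823 + 3.6016 = 43.92.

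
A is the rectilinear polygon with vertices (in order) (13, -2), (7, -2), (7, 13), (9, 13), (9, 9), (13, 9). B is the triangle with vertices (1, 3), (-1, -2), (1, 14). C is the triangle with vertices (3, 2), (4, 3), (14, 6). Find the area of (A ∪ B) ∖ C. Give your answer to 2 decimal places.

83.47

|A ∪ B| = 85.
|(A ∪ B) ∩ C| = 1.5273.
|(A ∪ B) ∖ C| = 85 − 1.5273 = 83.47.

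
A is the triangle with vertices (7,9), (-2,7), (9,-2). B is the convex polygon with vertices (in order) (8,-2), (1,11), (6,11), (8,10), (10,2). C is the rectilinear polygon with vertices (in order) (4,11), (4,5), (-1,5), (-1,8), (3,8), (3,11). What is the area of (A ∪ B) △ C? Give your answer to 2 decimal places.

65.43

|A ∪ B| = 79.0025.
|(A ∪ B) ∩ C| = 15.7854.
|(A ∪ B) △ C| = 79.0025 + 18 − 31.5707 = 65.43.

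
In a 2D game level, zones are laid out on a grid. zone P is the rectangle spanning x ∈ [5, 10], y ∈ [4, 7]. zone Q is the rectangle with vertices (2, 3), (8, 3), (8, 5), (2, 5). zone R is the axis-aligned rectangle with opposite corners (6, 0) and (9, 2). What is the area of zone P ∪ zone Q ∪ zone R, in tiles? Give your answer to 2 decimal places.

30.00

By inclusion–exclusion:
Individual areas: |zone P| = 15, |zone Q| = 12, |zone R| = 6.
|zone P∩zone Q|: x∈[5,8], y∈[4,5] → 3·1 = 3.
|zone P∩zone R| = 0 (no overlap).
|zone Q∩zone R| = 0 (no overlap).
|zone P∩zone Q∩zone R| = 0.
|zone P ∪ zone Q ∪ zone R| = 33 − 3 + 0 = 30.00.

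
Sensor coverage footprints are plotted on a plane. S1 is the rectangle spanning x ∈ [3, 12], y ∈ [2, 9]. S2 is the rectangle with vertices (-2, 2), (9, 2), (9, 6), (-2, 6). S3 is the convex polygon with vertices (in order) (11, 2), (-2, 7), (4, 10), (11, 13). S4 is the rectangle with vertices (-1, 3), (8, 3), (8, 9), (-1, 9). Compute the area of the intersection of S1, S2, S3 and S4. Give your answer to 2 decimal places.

9.42

The intersection is the polygon with vertices (3,5.077), (3,6), (8,6), (8,3.154).
By the shoelace formula its area is 9.42.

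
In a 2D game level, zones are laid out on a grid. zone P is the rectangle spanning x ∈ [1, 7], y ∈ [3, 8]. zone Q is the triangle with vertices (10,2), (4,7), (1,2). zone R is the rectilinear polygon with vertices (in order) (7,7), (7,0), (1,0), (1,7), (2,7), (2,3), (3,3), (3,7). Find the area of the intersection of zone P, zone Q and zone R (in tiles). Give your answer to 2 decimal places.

11.55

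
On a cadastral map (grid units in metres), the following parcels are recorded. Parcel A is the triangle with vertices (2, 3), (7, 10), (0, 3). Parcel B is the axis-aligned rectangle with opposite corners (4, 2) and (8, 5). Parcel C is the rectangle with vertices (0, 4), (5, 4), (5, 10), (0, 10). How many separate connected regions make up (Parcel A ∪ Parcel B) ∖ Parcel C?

3

(Parcel A ∪ Parcel B) ∖ Parcel C splits into 3 disjoint pieces (area 1.8571, area 0.8, area 11).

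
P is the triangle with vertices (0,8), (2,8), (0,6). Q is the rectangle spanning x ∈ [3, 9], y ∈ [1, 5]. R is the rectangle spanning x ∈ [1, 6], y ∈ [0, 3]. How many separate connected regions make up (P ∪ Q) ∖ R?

(P ∪ Q) ∖ R splits into 2 disjoint pieces (area 2, area 18).

2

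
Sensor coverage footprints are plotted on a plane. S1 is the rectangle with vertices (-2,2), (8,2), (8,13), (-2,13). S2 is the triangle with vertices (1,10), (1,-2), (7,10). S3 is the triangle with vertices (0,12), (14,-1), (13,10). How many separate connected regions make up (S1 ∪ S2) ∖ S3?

(S1 ∪ S2) ∖ S3 is a single connected region.

1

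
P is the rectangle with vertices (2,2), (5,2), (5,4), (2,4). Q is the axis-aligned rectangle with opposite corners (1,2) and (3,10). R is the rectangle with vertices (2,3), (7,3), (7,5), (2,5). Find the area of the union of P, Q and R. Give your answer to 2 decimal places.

By inclusion–exclusion:
Individual areas: |P| = 6, |Q| = 16, |R| = 10.
|P∩Q|: x∈[2,3], y∈[2,4] → 1·2 = 2.
|P∩R|: x∈[2,5], y∈[3,4] → 3·1 = 3.
|Q∩R|: x∈[2,3], y∈[3,5] → 1·2 = 2.
|P∩Q∩R| = 1.
|P ∪ Q ∪ R| = 32 − 7 + 1 = 26.00.

26.00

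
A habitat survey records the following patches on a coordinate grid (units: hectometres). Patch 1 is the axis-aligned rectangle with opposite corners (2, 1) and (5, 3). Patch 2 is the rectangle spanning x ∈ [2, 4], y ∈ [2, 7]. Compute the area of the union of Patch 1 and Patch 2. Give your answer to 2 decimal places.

By inclusion–exclusion:
Individual areas: |Patch 1| = 6, |Patch 2| = 10.
|Patch 1∩Patch 2|: x∈[2,4], y∈[2,3] → 2·1 = 2.
|Patch 1 ∪ Patch 2| = 16 − 2 = 14.00.

14.00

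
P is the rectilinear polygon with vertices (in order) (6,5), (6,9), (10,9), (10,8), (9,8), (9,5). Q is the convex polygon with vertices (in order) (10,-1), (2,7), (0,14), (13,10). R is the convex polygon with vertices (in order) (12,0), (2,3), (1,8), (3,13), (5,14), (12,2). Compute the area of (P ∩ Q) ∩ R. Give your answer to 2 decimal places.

10.99

The region (P ∩ Q) ∩ R is the polygon with vertices (7.917,9), (9,7.143), (9,5), (6,5), (6,9).
By the shoelace formula its area is 10.99.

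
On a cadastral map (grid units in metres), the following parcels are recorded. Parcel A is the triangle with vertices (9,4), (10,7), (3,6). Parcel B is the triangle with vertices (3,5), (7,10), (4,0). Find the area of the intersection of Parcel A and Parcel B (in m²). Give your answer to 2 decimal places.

1.64

The intersection is the polygon with vertices (5.925,6.418), (5.545,5.152), (3.632,5.79), (3.903,6.129).
By the shoelace formula its area is 1.64.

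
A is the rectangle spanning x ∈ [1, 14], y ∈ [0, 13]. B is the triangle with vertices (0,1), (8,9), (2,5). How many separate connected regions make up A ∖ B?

1

A ∖ B is a single connected region.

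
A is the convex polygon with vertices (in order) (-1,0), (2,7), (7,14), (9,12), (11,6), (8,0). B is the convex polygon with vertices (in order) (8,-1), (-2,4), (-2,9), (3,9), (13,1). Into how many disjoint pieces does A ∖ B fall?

A ∖ B splits into 2 disjoint pieces (area 10.0882, area 40.4175).

2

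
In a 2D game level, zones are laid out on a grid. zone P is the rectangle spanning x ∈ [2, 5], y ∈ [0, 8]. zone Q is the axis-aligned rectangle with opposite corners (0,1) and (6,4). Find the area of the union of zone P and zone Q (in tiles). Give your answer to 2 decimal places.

By inclusion–exclusion:
Individual areas: |zone P| = 24, |zone Q| = 18.
|zone P∩zone Q|: x∈[2,5], y∈[1,4] → 3·3 = 9.
|zone P ∪ zone Q| = 42 − 9 = 33.00.

33.00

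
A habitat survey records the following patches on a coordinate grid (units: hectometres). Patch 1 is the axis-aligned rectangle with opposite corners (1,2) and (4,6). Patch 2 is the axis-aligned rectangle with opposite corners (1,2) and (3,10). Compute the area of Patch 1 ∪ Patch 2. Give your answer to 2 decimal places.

20.00

By inclusion–exclusion:
Individual areas: |Patch 1| = 12, |Patch 2| = 16.
|Patch 1∩Patch 2|: x∈[1,3], y∈[2,6] → 2·4 = 8.
|Patch 1 ∪ Patch 2| = 28 − 8 = 20.00.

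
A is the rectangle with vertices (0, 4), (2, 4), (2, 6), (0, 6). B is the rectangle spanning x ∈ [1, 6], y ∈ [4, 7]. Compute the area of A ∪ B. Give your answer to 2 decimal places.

17.00

By inclusion–exclusion:
Individual areas: |A| = 4, |B| = 15.
|A∩B|: x∈[1,2], y∈[4,6] → 1·2 = 2.
|A ∪ B| = 19 − 2 = 17.00.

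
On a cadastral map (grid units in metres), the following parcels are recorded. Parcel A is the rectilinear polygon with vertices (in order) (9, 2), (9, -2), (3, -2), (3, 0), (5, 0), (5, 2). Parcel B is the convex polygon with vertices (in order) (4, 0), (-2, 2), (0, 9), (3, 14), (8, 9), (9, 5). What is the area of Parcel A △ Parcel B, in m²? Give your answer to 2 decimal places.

|Parcel A| = 20, |Parcel B| = 91.5, |Parcel A∩Parcel B| = 0.5.
|Parcel A △ Parcel B| = |Parcel A| + |Parcel B| − 2·|Parcel A∩Parcel B| = 20 + 91.5 − 1 = 110.50.

110.50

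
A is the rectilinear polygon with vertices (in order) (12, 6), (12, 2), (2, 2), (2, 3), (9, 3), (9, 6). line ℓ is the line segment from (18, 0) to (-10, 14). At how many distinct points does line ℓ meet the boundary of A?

2

The segment meets the boundary at (9,4.5), (12,3).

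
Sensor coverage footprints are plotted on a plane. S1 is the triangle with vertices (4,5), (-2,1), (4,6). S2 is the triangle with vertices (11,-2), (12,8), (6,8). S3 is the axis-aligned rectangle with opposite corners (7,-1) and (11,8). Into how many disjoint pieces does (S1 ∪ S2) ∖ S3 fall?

(S1 ∪ S2) ∖ S3 splits into 3 disjoint pieces (area 3, area 5.25, area 1).

3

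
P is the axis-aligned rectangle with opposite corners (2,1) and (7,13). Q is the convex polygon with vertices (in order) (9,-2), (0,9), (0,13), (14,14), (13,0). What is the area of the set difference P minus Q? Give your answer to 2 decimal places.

12.63

|P| = 60, |P∩Q| = 47.3737.
|P ∖ Q| = |P| − |P∩Q| = 60 − 47.3737 = 12.63.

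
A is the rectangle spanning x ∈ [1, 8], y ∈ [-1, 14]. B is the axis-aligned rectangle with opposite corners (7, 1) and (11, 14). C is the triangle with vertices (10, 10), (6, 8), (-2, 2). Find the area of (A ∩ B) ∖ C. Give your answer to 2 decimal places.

|A ∩ B| = 13.
|(A ∩ B) ∩ C| = 0.4167.
|(A ∩ B) ∖ C| = 13 − 0.4167 = 12.58.

12.58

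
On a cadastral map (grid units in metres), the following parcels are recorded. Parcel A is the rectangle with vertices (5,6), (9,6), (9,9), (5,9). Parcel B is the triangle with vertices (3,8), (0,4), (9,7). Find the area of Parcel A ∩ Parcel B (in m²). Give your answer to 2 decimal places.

3.83

The intersection is the polygon with vertices (5,6), (5,7.667), (9,7), (6,6).
By the shoelace formula its area is 3.83.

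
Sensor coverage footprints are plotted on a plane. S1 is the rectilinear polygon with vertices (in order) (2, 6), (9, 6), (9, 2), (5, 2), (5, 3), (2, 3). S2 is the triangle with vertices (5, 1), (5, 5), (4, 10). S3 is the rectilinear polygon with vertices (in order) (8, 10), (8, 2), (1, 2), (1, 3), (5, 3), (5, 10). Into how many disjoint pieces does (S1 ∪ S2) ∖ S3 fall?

3

(S1 ∪ S2) ∖ S3 splits into 3 disjoint pieces (area 9.7111, area 4, area 0.0556).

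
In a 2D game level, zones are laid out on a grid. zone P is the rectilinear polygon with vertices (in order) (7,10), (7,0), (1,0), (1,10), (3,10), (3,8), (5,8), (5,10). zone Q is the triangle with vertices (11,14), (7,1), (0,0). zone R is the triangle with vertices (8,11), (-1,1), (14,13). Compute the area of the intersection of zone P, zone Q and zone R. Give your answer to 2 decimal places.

2.41

The intersection is the polygon with vertices (7,8.909), (7,7.4), (3.808,4.846).
By the shoelace formula its area is 2.41.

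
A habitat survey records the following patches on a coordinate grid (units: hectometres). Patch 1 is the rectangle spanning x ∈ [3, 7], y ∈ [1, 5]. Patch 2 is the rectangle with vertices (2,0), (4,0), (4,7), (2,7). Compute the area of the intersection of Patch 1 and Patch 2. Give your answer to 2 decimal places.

|Patch 1∩Patch 2|: x∈[3,4], y∈[1,5] → 1·4 = 4.

4.00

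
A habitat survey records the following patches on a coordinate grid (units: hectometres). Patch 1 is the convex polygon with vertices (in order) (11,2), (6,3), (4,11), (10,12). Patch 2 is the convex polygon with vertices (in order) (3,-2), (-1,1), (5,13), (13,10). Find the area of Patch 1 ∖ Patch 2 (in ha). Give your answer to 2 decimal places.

|Patch 1| = 49.5, |Patch 1∩Patch 2| = 38.9535.
|Patch 1 ∖ Patch 2| = |Patch 1| − |Patch 1∩Patch 2| = 49.5 − 38.9535 = 10.55.

10.55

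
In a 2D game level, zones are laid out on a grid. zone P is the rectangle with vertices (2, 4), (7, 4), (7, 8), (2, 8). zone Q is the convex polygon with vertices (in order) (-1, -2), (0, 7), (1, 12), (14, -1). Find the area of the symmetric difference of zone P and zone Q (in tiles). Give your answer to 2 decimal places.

90.00

|zone P| = 20, |zone Q| = 106, |zone P∩zone Q| = 18.
|zone P △ zone Q| = |zone P| + |zone Q| − 2·|zone P∩zone Q| = 20 + 106 − 36 = 90.00.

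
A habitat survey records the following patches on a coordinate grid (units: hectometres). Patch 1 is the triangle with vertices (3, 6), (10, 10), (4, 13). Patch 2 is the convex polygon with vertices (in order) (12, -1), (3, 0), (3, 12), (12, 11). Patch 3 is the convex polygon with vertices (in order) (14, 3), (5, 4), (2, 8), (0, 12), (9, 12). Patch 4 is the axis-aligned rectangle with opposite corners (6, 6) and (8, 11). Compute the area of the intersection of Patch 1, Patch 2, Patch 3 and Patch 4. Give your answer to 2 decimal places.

The intersection is the polygon with vertices (8,11), (8,8.857), (6,7.714), (6,11), (8,11).
By the shoelace formula its area is 5.43.

5.43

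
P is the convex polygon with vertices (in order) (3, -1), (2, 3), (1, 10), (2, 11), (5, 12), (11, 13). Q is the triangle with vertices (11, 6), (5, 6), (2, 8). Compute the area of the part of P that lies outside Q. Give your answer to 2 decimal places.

|P| = 64.5, |P∩Q| = 4.4225.
|P ∖ Q| = |P| − |P∩Q| = 64.5 − 4.4225 = 60.08.

60.08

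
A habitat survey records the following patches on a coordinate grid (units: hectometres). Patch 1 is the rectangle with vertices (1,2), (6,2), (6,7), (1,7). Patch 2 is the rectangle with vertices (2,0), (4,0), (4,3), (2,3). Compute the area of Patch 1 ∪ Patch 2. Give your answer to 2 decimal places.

29.00

By inclusion–exclusion:
Individual areas: |Patch 1| = 25, |Patch 2| = 6.
|Patch 1∩Patch 2|: x∈[2,4], y∈[2,3] → 2·1 = 2.
|Patch 1 ∪ Patch 2| = 31 − 2 = 29.00.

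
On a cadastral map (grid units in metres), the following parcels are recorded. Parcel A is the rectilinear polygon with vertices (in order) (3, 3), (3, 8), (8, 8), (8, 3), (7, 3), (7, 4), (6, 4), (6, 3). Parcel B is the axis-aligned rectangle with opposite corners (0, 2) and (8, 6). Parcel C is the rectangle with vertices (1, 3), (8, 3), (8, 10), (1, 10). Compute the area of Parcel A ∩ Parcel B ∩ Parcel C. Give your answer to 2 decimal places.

14.00

The intersection is the polygon with vertices (8,6), (8,3), (7,3), (7,4), (6,4), (6,3), (3,3), (3,6).
By the shoelace formula its area is 14.00.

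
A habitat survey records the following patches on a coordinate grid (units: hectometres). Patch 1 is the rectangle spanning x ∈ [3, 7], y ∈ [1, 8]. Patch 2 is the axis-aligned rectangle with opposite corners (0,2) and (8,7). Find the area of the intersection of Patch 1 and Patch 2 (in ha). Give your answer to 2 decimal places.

20.00

|Patch 1∩Patch 2|: x∈[3,7], y∈[2,7] → 4·5 = 20.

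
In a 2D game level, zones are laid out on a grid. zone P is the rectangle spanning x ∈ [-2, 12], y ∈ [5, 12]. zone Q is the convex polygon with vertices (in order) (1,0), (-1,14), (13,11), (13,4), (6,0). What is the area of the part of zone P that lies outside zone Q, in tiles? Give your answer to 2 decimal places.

|zone P| = 98, |zone P∩zone Q| = 84.0595.
|zone P ∖ zone Q| = |zone P| − |zone P∩zone Q| = 98 − 84.0595 = 13.94.

13.94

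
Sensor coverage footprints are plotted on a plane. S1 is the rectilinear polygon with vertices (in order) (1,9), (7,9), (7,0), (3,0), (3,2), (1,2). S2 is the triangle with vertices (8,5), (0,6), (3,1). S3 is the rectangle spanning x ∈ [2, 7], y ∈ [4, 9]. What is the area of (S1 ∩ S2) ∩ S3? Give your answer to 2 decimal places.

The region (S1 ∩ S2) ∩ S3 is the polygon with vertices (6.75,4), (2,4), (2,5.75), (7,5.125), (7,4.2).
By the shoelace formula its area is 7.16.

7.16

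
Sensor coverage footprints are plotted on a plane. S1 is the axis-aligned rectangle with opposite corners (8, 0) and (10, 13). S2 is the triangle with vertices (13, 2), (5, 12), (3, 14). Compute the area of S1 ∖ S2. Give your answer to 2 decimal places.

25.60

|S1| = 26, |S1∩S2| = 0.4.
|S1 ∖ S2| = |S1| − |S1∩S2| = 26 − 0.4 = 25.60.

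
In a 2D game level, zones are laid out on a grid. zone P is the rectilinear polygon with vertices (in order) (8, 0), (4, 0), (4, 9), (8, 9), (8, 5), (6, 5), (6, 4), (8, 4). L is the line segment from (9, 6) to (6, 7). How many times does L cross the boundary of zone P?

The segment meets the boundary at (8,6.333).

1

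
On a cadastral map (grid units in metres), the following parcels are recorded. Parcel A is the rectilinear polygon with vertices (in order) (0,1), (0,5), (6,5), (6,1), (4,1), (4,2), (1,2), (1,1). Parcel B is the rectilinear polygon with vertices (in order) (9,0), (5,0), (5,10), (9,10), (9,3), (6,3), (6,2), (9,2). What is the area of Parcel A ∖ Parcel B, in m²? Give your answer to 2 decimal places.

|Parcel A| = 21, |Parcel A∩Parcel B| = 4.
|Parcel A ∖ Parcel B| = |Parcel A| − |Parcel A∩Parcel B| = 21 − 4 = 17.00.

17.00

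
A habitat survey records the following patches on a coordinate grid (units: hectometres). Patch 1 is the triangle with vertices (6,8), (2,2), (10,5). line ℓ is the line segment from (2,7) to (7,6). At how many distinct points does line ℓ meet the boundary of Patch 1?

The segment meets the boundary at (4.941,6.412).

1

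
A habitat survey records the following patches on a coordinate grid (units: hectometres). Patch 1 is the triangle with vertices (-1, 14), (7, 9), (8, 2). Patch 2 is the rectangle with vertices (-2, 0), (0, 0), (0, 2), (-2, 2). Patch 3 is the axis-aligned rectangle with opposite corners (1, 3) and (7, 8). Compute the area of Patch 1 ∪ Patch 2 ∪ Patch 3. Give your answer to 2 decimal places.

By inclusion–exclusion:
Individual areas: |Patch 1| = 25.5, |Patch 2| = 4, |Patch 3| = 30.
|Patch 1∩Patch 2| = 0.
|Patch 1∩Patch 3| = 8.1667.
|Patch 2∩Patch 3| = 0 (no overlap).
|Patch 1∩Patch 2∩Patch 3| = 0.
|Patch 1 ∪ Patch 2 ∪ Patch 3| = 59.5 − 8.1667 + 0 = 51.33.

51.33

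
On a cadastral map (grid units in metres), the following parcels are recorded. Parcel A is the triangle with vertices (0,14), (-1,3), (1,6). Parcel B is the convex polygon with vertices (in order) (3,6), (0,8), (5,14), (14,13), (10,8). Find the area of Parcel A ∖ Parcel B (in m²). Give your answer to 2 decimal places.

|Parcel A| = 9.5, |Parcel A∩Parcel B| = 0.498.
|Parcel A ∖ Parcel B| = |Parcel A| − |Parcel A∩Parcel B| = 9.5 − 0.498 = 9.00.

9.00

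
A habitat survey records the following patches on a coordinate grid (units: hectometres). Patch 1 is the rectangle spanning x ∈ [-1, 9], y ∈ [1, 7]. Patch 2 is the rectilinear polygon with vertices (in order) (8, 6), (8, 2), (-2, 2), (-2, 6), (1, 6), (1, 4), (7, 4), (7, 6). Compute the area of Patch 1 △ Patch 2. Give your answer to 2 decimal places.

40.00

|Patch 1| = 60, |Patch 2| = 28, |Patch 1∩Patch 2| = 24.
|Patch 1 △ Patch 2| = |Patch 1| + |Patch 2| − 2·|Patch 1∩Patch 2| = 60 + 28 − 48 = 40.00.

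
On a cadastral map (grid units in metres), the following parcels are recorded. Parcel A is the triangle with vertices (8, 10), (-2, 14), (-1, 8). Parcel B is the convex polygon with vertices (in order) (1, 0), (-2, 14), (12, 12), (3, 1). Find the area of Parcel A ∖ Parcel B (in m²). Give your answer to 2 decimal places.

|Parcel A| = 28, |Parcel A∩Parcel B| = 27.1515.
|Parcel A ∖ Parcel B| = |Parcel A| − |Parcel A∩Parcel B| = 28 − 27.1515 = 0.85.

0.85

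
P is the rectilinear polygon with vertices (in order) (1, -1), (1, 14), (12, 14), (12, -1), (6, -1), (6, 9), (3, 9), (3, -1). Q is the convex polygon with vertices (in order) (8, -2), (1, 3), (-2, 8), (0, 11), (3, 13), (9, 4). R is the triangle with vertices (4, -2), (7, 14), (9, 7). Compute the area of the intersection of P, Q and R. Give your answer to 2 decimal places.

The intersection is the polygon with vertices (6,8.5), (8.091,5.364), (6,1.6).
By the shoelace formula its area is 7.21.

7.21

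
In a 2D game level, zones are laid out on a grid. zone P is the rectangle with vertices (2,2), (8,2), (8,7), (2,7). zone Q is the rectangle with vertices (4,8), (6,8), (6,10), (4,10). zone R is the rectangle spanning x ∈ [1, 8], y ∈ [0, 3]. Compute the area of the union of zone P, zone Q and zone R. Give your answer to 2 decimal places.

By inclusion–exclusion:
Individual areas: |zone P| = 30, |zone Q| = 4, |zone R| = 21.
|zone P∩zone Q| = 0 (no overlap).
|zone P∩zone R|: x∈[2,8], y∈[2,3] → 6·1 = 6.
|zone Q∩zone R| = 0 (no overlap).
|zone P∩zone Q∩zone R| = 0.
|zone P ∪ zone Q ∪ zone R| = 55 − 6 + 0 = 49.00.

49.00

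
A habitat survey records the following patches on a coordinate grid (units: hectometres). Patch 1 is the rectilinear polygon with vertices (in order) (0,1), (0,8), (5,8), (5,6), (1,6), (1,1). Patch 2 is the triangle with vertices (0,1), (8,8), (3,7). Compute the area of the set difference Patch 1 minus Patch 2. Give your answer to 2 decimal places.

|Patch 1| = 15, |Patch 1∩Patch 2| = 3.2125.
|Patch 1 ∖ Patch 2| = |Patch 1| − |Patch 1∩Patch 2| = 15 − 3.2125 = 11.79.

11.79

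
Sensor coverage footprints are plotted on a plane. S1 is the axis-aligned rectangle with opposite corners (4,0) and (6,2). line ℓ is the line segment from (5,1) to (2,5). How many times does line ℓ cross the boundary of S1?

1

The segment meets the boundary at (4.25,2).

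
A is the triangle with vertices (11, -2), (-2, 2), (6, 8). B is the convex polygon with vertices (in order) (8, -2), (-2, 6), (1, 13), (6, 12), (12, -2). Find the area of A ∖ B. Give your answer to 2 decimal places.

11.09

|A| = 55, |A∩B| = 43.9113.
|A ∖ B| = |A| − |A∩B| = 55 − 43.9113 = 11.09.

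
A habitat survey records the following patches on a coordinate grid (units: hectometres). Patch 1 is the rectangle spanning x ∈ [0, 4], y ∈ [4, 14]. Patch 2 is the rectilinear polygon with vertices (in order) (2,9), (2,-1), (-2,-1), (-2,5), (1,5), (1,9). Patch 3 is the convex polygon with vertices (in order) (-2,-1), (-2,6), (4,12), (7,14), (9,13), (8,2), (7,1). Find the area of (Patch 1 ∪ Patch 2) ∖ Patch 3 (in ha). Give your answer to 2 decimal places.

17.78

|Patch 1 ∪ Patch 2| = 62.
|(Patch 1 ∪ Patch 2) ∩ Patch 3| = 44.2222.
|(Patch 1 ∪ Patch 2) ∖ Patch 3| = 62 − 44.2222 = 17.78.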